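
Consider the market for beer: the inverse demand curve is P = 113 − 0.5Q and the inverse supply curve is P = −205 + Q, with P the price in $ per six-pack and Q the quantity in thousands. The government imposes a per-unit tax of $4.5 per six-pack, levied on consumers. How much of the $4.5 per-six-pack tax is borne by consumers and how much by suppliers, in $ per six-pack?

Consumers bear $1.5 per six-pack; suppliers bear $3 per six-pack.

Rewrite in direct form: Qd = 226 − 2P and Qs = P + 205.
Without the tax, 226 − 2P = P + 205 gives 3P = 21, so P* = $7 and Q* = 212.
With the tax collected from consumers, demand (in seller-price terms) shifts: Qd = 226 − 2(P + 4.5).
New equilibrium: consumers pay $8.5, suppliers receive $4, Q = 209. (Wedge: Pb − Ps = 4.5.)
Burden on consumers: $1.5; on suppliers: $3. (They sum to $4.5.)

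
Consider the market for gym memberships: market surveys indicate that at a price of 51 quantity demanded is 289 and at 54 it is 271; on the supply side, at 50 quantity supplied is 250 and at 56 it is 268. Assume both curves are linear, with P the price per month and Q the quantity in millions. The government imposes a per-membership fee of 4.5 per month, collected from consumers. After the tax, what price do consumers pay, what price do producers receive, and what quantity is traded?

Consumers pay 56.5; producers receive 52; quantity = 256.

Demand slope: (271 − 289)/(54 − 51) = -6, so Qd = 595 − 6P.
Supply slope: (268 − 250)/(56 − 50) = 3, so Qs = 3P + 100.
Before the tax: set 595 − 6P = 3P + 100 → P* = 55, Q* = 265.
With the tax collected from consumers, demand (in seller-price terms) shifts: Qd = 595 − 6(P + 4.5).
New equilibrium: consumers pay 56.5, producers receive 52, Q = 256. (Wedge: Pb − Ps = 4.5.)
The less price-elastic side of the market bears the larger share of a per-unit tax.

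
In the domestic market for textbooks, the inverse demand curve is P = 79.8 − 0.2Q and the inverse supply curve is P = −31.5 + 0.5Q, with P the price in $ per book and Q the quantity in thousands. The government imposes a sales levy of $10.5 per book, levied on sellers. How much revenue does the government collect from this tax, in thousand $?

Tax revenue = $1512 thousand.

Inverting to Q(P) form: Qd = 399 − 5P; Qs = 2P + 63.
Before the tax: set 399 − 5P = 2P + 63 → P* = $48, Q* = 159.
With the tax collected from sellers, supply shifts: Qs = 2(P − 10.5) + 63.
Solving gives Q = 144 with consumers paying $51 and sellers receiving $40.5 (the $10.5 wedge).
Revenue = t · Q = 10.5 · 144 = $1512.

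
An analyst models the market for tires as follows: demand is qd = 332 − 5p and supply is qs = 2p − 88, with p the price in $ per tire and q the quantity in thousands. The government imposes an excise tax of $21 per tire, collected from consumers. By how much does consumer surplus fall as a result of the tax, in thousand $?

Consumer surplus falls by $102 thousand.

Without the tax, 332 − 5p = 2p − 88 gives 7p = 420, so p* = $60 and q* = 32.
With the tax collected from consumers, demand (in seller-price terms) shifts: qd = 332 − 5(p + 21).
Solving gives q = 2 with consumers paying $66 and sellers receiving $45 (the $21 wedge).
ΔCS is the trapezoid between Q = 2 and Q = 32 of height $6: ½ · (32 + 2) · 6 = $102.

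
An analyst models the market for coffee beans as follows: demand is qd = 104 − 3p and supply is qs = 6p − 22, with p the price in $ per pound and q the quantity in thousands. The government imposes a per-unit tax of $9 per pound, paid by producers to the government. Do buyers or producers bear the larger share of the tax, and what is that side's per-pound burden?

Before the tax: set 104 − 3p = 6p − 22 → p* = $14, q* = 62.
With the tax collected from producers, supply shifts: qs = 6(p − 9) − 22.
Solving gives q = 44 with buyers paying $20 and producers receiving $11 (the $9 wedge).
Per-pound burden: buyers $6, producers $3.
Buyers take the larger share because demand is less price-elastic here (demand slope 3 vs supply slope 6).
The less price-elastic side of the market bears the larger share of a per-unit tax.

Buyers bear the larger share: $6 per pound.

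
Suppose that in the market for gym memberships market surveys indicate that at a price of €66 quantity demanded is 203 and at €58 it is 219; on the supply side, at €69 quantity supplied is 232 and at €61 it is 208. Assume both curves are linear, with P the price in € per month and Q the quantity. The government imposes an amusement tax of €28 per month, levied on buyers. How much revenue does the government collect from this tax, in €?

Demand slope: (219 − 203)/(58 − 66) = -2, so Qd = 335 − 2P.
Supply slope: (208 − 232)/(61 − 69) = 3, so Qs = 3P + 25.
Before the tax: set 335 − 2P = 3P + 25 → P* = €62, Q* = 211.
With the tax collected from buyers, demand (in seller-price terms) shifts: Qd = 335 − 2(P + 28).
New equilibrium: buyers pay €78.8, sellers receive €50.8, Q = 177.4. (Wedge: Pb − Ps = 28.)
Revenue = t · Q = 28 · 177.4 = €4967.2.

Tax revenue = €4967.2.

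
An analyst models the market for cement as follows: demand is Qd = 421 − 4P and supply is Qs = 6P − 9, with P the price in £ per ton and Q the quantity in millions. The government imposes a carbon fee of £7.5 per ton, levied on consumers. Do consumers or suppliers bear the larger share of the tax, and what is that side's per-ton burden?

Consumers bear the larger share: £4.5 per ton.

Before the tax: set 421 − 4P = 6P − 9 → P* = £43, Q* = 249.
With the tax collected from consumers, demand (in seller-price terms) shifts: Qd = 421 − 4(P + 7.5).
Solving gives Q = 231 with consumers paying £47.5 and suppliers receiving £40 (the £7.5 wedge).
Per-ton burden: consumers £4.5, suppliers £3.
Consumers take the larger share because demand is less price-elastic here (demand slope 4 vs supply slope 6).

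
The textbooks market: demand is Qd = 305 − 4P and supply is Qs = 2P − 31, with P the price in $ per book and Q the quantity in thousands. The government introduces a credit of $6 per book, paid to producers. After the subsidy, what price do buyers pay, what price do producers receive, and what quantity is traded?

Without the subsidy, 305 − 4P = 2P − 31 gives 6P = 336, so P* = $56 and Q* = 81.
With a per-unit subsidy paid to producers, each receives P + 6 per unit sold, so supply becomes Qs = 2(P + 6) − 31.
Solving gives Q = 89 with buyers paying $54 and producers receiving $60 (the $6 wedge).

Buyers pay $54; producers receive $60; quantity = 89.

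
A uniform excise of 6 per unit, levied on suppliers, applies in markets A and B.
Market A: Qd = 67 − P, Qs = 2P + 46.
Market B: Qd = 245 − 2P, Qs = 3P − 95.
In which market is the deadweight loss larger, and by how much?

Market A: pre-tax P* = 7, Q* = 60; post-tax Q = 56; deadweight loss = 12.
Market B: pre-tax P* = 68, Q* = 109; post-tax Q = 101.8; deadweight loss = 21.6.
Difference: 12 vs 21.6 → market B is larger by 9.6.

Market B, by 9.6.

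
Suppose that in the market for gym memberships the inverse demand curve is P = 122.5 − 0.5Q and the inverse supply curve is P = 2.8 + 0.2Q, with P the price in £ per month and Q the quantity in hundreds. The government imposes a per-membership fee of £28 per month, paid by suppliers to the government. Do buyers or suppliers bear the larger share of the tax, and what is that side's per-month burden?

Inverting to Q(P) form: Qd = 245 − 2P; Qs = 5P − 14.
Without the tax, 245 − 2P = 5P − 14 gives 7P = 259, so P* = £37 and Q* = 171.
With the tax collected from suppliers, supply shifts: Qs = 5(P − 28) − 14.
New equilibrium: buyers pay £57, suppliers receive £29, Q = 131. (Wedge: Pb − Ps = 28.)
Per-month burden: buyers £20, suppliers £8.
Buyers take the larger share because demand is less price-elastic here (demand slope 2 vs supply slope 5).

Buyers bear the larger share: £20 per month.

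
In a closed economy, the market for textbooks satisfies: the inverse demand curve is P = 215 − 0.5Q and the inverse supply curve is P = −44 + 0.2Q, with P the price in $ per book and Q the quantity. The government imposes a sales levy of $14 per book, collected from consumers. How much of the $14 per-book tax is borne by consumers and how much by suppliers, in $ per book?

Consumers bear $10 per book; suppliers bear $4 per book.

Rewrite in direct form: Qd = 430 − 2P and Qs = 5P + 220.
Before the tax: set 430 − 2P = 5P + 220 → P* = $30, Q* = 370.
With the tax collected from consumers, demand (in seller-price terms) shifts: Qd = 430 − 2(P + 14).
Solving gives Q = 350 with consumers paying $40 and suppliers receiving $26 (the $14 wedge).
Burden on consumers: $10; on suppliers: $4. (They sum to $14.)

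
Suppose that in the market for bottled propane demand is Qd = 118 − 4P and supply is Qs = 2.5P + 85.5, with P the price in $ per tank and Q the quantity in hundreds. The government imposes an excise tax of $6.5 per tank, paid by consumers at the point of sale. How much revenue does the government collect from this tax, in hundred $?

Without the tax, 118 − 4P = 2.5P + 85.5 gives 6.5P = 32.5, so P* = $5 and Q* = 98.
With the tax collected from consumers, demand (in seller-price terms) shifts: Qd = 118 − 4(P + 6.5).
New equilibrium: consumers pay $7.5, suppliers receive $1, Q = 88. (Wedge: Pb − Ps = 6.5.)
Revenue = t · Q = 6.5 · 88 = $572.

Tax revenue = $572 hundred.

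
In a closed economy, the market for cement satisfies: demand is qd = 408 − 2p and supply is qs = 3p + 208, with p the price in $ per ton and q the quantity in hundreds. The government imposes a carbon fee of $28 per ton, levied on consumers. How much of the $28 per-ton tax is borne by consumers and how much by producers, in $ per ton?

Before the tax: set 408 − 2p = 3p + 208 → p* = $40, q* = 328.
With the tax collected from consumers, demand (in seller-price terms) shifts: qd = 408 − 2(p + 28).
New equilibrium: consumers pay $56.8, producers receive $28.8, q = 294.4. (Wedge: pb − ps = 28.)
Burden on consumers: $16.8; on producers: $11.2. (They sum to $28.)

Consumers bear $16.8 per ton; producers bear $11.2 per ton.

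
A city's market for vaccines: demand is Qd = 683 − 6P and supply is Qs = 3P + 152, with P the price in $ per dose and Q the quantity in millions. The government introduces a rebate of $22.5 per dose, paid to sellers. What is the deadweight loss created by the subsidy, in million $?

Before the subsidy: set 683 − 6P = 3P + 152 → P* = $59, Q* = 329.
With a per-unit subsidy paid to sellers, each receives P + 22.5 per unit sold, so supply becomes Qs = 3(P + 22.5) + 152.
New equilibrium: buyers pay $51.5, sellers receive $74, Q = 374. (Wedge: Pb − Ps = −22.5.)
Quantity rises by |ΔQ| = |329 − 374| = 45.
DWL = ½ · t · |ΔQ| = ½ · 22.5 · 45 = $506.25.

Deadweight loss = $506.25 million.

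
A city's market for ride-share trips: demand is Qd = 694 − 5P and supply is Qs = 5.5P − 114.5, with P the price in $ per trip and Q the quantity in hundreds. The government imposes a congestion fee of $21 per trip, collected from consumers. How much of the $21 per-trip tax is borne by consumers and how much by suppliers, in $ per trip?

Consumers bear $11 per trip; suppliers bear $10 per trip.

Before the tax: set 694 − 5P = 5.5P − 114.5 → P* = $77, Q* = 309.
With the tax collected from consumers, demand (in seller-price terms) shifts: Qd = 694 − 5(P + 21).
New equilibrium: consumers pay $88, suppliers receive $67, Q = 254. (Wedge: Pb − Ps = 21.)
Burden on consumers: $11; on suppliers: $10. (They sum to $21.)
The less price-elastic side of the market bears the larger share of a per-unit tax.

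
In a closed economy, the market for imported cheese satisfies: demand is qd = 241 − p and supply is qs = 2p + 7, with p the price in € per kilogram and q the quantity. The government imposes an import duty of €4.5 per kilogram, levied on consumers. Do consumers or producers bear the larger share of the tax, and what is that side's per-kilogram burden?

Before the tax: set 241 − p = 2p + 7 → p* = €78, q* = 163.
With the tax collected from consumers, demand (in seller-price terms) shifts: qd = 241 − (p + 4.5).
Solving gives q = 160 with consumers paying €81 and producers receiving €76.5 (the €4.5 wedge).
Per-kilogram burden: consumers €3, producers €1.5.
Consumers take the larger share because demand is less price-elastic here (demand slope 1 vs supply slope 2).
The less price-elastic side of the market bears the larger share of a per-unit tax.

Consumers bear the larger share: €3 per kilogram.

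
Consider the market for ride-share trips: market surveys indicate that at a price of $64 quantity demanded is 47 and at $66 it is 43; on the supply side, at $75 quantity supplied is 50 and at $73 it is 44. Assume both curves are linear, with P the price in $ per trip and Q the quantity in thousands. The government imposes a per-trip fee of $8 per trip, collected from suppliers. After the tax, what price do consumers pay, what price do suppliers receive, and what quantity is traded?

Consumers pay $74.8; suppliers receive $66.8; quantity = 25.4.

Demand slope: (43 − 47)/(66 − 64) = -2, so Qd = 175 − 2P.
Supply slope: (44 − 50)/(73 − 75) = 3, so Qs = 3P − 175.
Before the tax: set 175 − 2P = 3P − 175 → P* = $70, Q* = 35.
With the tax collected from suppliers, supply shifts: Qs = 3(P − 8) − 175.
Solving gives Q = 25.4 with consumers paying $74.8 and suppliers receiving $66.8 (the $8 wedge).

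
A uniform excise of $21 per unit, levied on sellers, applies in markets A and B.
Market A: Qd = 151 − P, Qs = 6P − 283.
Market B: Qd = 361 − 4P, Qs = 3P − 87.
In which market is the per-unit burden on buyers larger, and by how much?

Market A, by $9.

Market A: pre-tax P* = $62, Q* = 89; post-tax Q = 71; per-unit burden on buyers = $18.
Market B: pre-tax P* = $64, Q* = 105; post-tax Q = 69; per-unit burden on buyers = $9.
Difference: $18 vs $9 → market A is larger by $9.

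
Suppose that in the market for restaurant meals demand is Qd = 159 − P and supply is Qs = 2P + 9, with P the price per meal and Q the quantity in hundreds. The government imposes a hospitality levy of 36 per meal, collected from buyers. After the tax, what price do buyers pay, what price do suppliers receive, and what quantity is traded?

Buyers pay 74; suppliers receive 38; quantity = 85.

Before the tax: set 159 − P = 2P + 9 → P* = 50, Q* = 109.
With the tax collected from buyers, demand (in seller-price terms) shifts: Qd = 159 − (P + 36).
Solving gives Q = 85 with buyers paying 74 and suppliers receiving 38 (the 36 wedge).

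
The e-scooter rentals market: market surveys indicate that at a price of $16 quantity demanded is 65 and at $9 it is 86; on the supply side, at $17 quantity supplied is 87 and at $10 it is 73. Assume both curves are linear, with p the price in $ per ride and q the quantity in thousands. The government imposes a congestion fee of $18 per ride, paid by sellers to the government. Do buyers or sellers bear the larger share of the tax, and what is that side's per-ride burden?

Sellers bear the larger share: $10.8 per ride.

Demand slope: (86 − 65)/(9 − 16) = -3, so qd = 113 − 3p.
Supply slope: (73 − 87)/(10 − 17) = 2, so qs = 2p + 53.
Without the tax, 113 − 3p = 2p + 53 gives 5p = 60, so p* = $12 and q* = 77.
With the tax collected from sellers, supply shifts: qs = 2(p − 18) + 53.
New equilibrium: buyers pay $19.2, sellers receive $1.2, q = 55.4. (Wedge: pb − ps = 18.)
Per-ride burden: buyers $7.2, sellers $10.8.
Sellers take the larger share because supply is less price-elastic here (demand slope 3 vs supply slope 2).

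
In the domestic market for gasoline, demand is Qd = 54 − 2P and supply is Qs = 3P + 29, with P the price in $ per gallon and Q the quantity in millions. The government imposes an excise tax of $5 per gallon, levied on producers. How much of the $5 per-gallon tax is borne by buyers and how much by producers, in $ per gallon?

Buyers bear $3 per gallon; producers bear $2 per gallon.

Before the tax: set 54 − 2P = 3P + 29 → P* = $5, Q* = 44.
With the tax collected from producers, supply shifts: Qs = 3(P − 5) + 29.
Solving gives Q = 38 with buyers paying $8 and producers receiving $3 (the $5 wedge).
Burden on buyers: $3; on producers: $2. (They sum to $5.)
The less price-elastic side of the market bears the larger share of a per-unit tax.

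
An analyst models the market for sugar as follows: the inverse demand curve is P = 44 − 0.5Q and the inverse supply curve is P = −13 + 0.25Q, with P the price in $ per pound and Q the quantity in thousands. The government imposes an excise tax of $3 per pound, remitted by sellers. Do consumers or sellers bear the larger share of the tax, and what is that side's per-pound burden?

Inverting to Q(P) form: Qd = 88 − 2P; Qs = 4P + 52.
Before the tax: set 88 − 2P = 4P + 52 → P* = $6, Q* = 76.
With the tax collected from sellers, supply shifts: Qs = 4(P − 3) + 52.
Solving gives Q = 72 with consumers paying $8 and sellers receiving $5 (the $3 wedge).
Per-pound burden: consumers $2, sellers $1.
Consumers take the larger share because demand is less price-elastic here (demand slope 2 vs supply slope 4).

Consumers bear the larger share: $2 per pound.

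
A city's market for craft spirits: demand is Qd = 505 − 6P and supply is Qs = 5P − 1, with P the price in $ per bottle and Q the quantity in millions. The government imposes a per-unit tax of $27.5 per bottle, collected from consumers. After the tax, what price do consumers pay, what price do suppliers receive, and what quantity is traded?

Consumers pay $58.5; suppliers receive $31; quantity = 154.

Before the tax: set 505 − 6P = 5P − 1 → P* = $46, Q* = 229.
With the tax collected from consumers, demand (in seller-price terms) shifts: Qd = 505 − 6(P + 27.5).
Solving gives Q = 154 with consumers paying $58.5 and suppliers receiving $31 (the $27.5 wedge).
The less price-elastic side of the market bears the larger share of a per-unit tax.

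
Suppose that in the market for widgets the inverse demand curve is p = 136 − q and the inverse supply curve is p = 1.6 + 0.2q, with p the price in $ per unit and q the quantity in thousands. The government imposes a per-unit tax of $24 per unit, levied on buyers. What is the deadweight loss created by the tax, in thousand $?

Rewrite in direct form: qd = 136 − p and qs = 5p − 8.
Without the tax, 136 − p = 5p − 8 gives 6p = 144, so p* = $24 and q* = 112.
With the tax collected from buyers, demand (in seller-price terms) shifts: qd = 136 − (p + 24).
Solving gives q = 92 with buyers paying $44 and sellers receiving $20 (the $24 wedge).
Quantity falls by |ΔQ| = |112 − 92| = 20.
DWL = ½ · t · |ΔQ| = ½ · 24 · 20 = $240.

Deadweight loss = $240 thousand.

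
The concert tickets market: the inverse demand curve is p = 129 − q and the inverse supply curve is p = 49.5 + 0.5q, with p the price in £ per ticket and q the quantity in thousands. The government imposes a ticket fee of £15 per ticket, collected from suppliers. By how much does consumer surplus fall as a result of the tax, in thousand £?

Rewrite in direct form: qd = 129 − p and qs = 2p − 99.
Without the tax, 129 − p = 2p − 99 gives 3p = 228, so p* = £76 and q* = 53.
With the tax collected from suppliers, supply shifts: qs = 2(p − 15) − 99.
Solving gives q = 43 with buyers paying £86 and suppliers receiving £71 (the £15 wedge).
ΔCS is the trapezoid between Q = 43 and Q = 53 of height £10: ½ · (53 + 43) · 10 = £480.

Consumer surplus falls by £480 thousand.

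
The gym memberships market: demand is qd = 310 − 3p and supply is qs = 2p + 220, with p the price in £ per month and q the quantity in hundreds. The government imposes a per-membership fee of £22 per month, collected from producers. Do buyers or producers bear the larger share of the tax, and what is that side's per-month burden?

Producers bear the larger share: £13.2 per month.

Without the tax, 310 − 3p = 2p + 220 gives 5p = 90, so p* = £18 and q* = 256.
With the tax collected from producers, supply shifts: qs = 2(p − 22) + 220.
Solving gives q = 229.6 with buyers paying £26.8 and producers receiving £4.8 (the £22 wedge).
Per-month burden: buyers £8.8, producers £13.2.
Producers take the larger share because supply is less price-elastic here (demand slope 3 vs supply slope 2).
The less price-elastic side of the market bears the larger share of a per-unit tax.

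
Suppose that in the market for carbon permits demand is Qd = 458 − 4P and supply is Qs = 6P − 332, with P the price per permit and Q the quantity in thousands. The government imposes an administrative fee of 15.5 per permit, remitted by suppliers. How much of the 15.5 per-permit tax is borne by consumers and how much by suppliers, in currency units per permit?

Without the tax, 458 − 4P = 6P − 332 gives 10P = 790, so P* = 79 and Q* = 142.
With the tax collected from suppliers, supply shifts: Qs = 6(P − 15.5) − 332.
New equilibrium: consumers pay 88.3, suppliers receive 72.8, Q = 104.8. (Wedge: Pb − Ps = 15.5.)
Burden on consumers: 9.3; on suppliers: 6.2. (They sum to 15.5.)
The less price-elastic side of the market bears the larger share of a per-unit tax.

Consumers bear 9.3 per permit; suppliers bear 6.2 per permit.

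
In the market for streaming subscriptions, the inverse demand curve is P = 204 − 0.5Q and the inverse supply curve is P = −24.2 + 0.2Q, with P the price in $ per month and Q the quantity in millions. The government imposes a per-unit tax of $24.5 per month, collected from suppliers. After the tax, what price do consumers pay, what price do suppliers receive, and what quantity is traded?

Consumers pay $58.5; suppliers receive $34; quantity = 291.

Rewrite in direct form: Qd = 408 − 2P and Qs = 5P + 121.
Without the tax, 408 − 2P = 5P + 121 gives 7P = 287, so P* = $41 and Q* = 326.
With the tax collected from suppliers, supply shifts: Qs = 5(P − 24.5) + 121.
New equilibrium: consumers pay $58.5, suppliers receive $34, Q = 291. (Wedge: Pb − Ps = 24.5.)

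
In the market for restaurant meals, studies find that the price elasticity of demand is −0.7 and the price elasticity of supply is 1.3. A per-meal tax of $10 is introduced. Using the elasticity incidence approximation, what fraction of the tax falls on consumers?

Consumers' share ≈ 0.65.

Incidence ratio: consumers' share ≈ εs / (εs + |εd|) = 1.3 / (1.3 + 0.7) = 0.65.
Supply is the more elastic side, so consumers bear the larger share.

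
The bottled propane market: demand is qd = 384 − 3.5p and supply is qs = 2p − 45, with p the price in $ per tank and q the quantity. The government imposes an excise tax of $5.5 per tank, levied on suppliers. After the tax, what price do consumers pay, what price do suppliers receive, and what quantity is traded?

Consumers pay $80; suppliers receive $74.5; quantity = 104.

Before the tax: set 384 − 3.5p = 2p − 45 → p* = $78, q* = 111.
With the tax collected from suppliers, supply shifts: qs = 2(p − 5.5) − 45.
New equilibrium: consumers pay $80, suppliers receive $74.5, q = 104. (Wedge: pb − ps = 5.5.)
The less price-elastic side of the market bears the larger share of a per-unit tax.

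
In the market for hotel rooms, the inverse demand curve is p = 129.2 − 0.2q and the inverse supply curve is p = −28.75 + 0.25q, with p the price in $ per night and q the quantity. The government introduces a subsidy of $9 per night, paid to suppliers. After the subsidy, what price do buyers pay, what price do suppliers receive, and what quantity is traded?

Inverting to q(p) form: qd = 646 − 5p; qs = 4p + 115.
Without the subsidy, 646 − 5p = 4p + 115 gives 9p = 531, so p* = $59 and q* = 351.
With a per-unit subsidy paid to suppliers, each receives p + 9 per unit sold, so supply becomes qs = 4(p + 9) + 115.
Solving gives q = 371 with buyers paying $55 and suppliers receiving $64 (the $9 wedge).

Buyers pay $55; suppliers receive $64; quantity = 371.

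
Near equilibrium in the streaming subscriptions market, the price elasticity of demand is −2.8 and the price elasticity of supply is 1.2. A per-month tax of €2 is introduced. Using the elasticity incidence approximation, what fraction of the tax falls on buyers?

Buyers' share ≈ 0.3.

Incidence ratio: buyers' share ≈ εs / (εs + |εd|) = 1.2 / (1.2 + 2.8) = 0.3.
Supply is the less elastic side, so buyers bear the smaller share.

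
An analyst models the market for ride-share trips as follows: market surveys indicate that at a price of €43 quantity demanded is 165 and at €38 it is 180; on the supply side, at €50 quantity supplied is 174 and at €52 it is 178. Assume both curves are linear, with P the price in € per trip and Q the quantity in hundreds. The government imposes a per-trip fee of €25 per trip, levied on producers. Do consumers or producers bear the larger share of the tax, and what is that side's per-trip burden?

Demand slope: (180 − 165)/(38 − 43) = -3, so Qd = 294 − 3P.
Supply slope: (178 − 174)/(52 − 50) = 2, so Qs = 2P + 74.
Before the tax: set 294 − 3P = 2P + 74 → P* = €44, Q* = 162.
With the tax collected from producers, supply shifts: Qs = 2(P − 25) + 74.
Solving gives Q = 132 with consumers paying €54 and producers receiving €29 (the €25 wedge).
Per-trip burden: consumers €10, producers €15.
Producers take the larger share because supply is less price-elastic here (demand slope 3 vs supply slope 2).

Producers bear the larger share: €15 per trip.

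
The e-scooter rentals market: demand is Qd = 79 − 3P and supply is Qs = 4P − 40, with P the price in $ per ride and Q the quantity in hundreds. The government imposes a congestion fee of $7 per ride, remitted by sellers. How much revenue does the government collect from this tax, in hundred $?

Without the tax, 79 − 3P = 4P − 40 gives 7P = 119, so P* = $17 and Q* = 28.
With the tax collected from sellers, supply shifts: Qs = 4(P − 7) − 40.
New equilibrium: buyers pay $21, sellers receive $14, Q = 16. (Wedge: Pb − Ps = 7.)
Revenue = t · Q = 7 · 16 = $112.

Tax revenue = $112 hundred.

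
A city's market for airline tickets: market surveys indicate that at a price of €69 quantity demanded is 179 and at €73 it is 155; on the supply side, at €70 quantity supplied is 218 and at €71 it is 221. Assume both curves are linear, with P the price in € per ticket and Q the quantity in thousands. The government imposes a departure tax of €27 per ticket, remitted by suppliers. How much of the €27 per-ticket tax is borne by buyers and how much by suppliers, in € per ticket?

Buyers bear €9 per ticket; suppliers bear €18 per ticket.

Demand slope: (155 − 179)/(73 − 69) = -6, so Qd = 593 − 6P.
Supply slope: (221 − 218)/(71 − 70) = 3, so Qs = 3P + 8.
Before the tax: set 593 − 6P = 3P + 8 → P* = €65, Q* = 203.
With the tax collected from suppliers, supply shifts: Qs = 3(P − 27) + 8.
Solving gives Q = 149 with buyers paying €74 and suppliers receiving €47 (the €27 wedge).
Burden on buyers: €9; on suppliers: €18. (They sum to €27.)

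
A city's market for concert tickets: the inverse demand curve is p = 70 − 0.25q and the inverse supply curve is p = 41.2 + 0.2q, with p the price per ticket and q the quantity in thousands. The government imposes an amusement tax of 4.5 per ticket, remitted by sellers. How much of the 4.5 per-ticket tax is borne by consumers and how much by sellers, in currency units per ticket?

Consumers bear 2.5 per ticket; sellers bear 2 per ticket.

Inverting to q(p) form: qd = 280 − 4p; qs = 5p − 206.
Before the tax: set 280 − 4p = 5p − 206 → p* = 54, q* = 64.
With the tax collected from sellers, supply shifts: qs = 5(p − 4.5) − 206.
New equilibrium: consumers pay 56.5, sellers receive 52, q = 54. (Wedge: pb − ps = 4.5.)
Burden on consumers: 2.5; on sellers: 2. (They sum to 4.5.)
The less price-elastic side of the market bears the larger share of a per-unit tax.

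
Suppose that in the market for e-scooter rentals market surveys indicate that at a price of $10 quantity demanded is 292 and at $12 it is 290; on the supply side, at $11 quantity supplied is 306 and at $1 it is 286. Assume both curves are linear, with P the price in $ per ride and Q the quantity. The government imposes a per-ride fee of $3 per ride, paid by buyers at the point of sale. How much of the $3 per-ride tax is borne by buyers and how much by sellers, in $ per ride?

Demand slope: (290 − 292)/(12 − 10) = -1, so Qd = 302 − P.
Supply slope: (286 − 306)/(1 − 11) = 2, so Qs = 2P + 284.
Without the tax, 302 − P = 2P + 284 gives 3P = 18, so P* = $6 and Q* = 296.
With the tax collected from buyers, demand (in seller-price terms) shifts: Qd = 302 − (P + 3).
Solving gives Q = 294 with buyers paying $8 and sellers receiving $5 (the $3 wedge).
Burden on buyers: $2; on sellers: $1. (They sum to $3.)
The less price-elastic side of the market bears the larger share of a per-unit tax.

Buyers bear $2 per ride; sellers bear $1 per ride.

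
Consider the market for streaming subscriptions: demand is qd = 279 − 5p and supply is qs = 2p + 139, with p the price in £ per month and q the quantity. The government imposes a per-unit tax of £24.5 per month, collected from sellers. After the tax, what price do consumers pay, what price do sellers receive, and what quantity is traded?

Without the tax, 279 − 5p = 2p + 139 gives 7p = 140, so p* = £20 and q* = 179.
With the tax collected from sellers, supply shifts: qs = 2(p − 24.5) + 139.
Solving gives q = 144 with consumers paying £27 and sellers receiving £2.5 (the £24.5 wedge).
The less price-elastic side of the market bears the larger share of a per-unit tax.

Consumers pay £27; sellers receive £2.5; quantity = 144.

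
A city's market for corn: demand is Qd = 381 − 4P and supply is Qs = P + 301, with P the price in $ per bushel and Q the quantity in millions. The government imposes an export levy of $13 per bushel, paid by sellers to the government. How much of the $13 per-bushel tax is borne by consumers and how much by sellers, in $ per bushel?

Consumers bear $2.6 per bushel; sellers bear $10.4 per bushel.

Before the tax: set 381 − 4P = P + 301 → P* = $16, Q* = 317.
With the tax collected from sellers, supply shifts: Qs = (P − 13) + 301.
New equilibrium: consumers pay $18.6, sellers receive $5.6, Q = 306.6. (Wedge: Pb − Ps = 13.)
Burden on consumers: $2.6; on sellers: $10.4. (They sum to $13.)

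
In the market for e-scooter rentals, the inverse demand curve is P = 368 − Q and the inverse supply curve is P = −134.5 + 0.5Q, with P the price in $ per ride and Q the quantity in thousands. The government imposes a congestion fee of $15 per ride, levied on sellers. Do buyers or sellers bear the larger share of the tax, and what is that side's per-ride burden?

Buyers bear the larger share: $10 per ride.

Rewrite in direct form: Qd = 368 − P and Qs = 2P + 269.
Before the tax: set 368 − P = 2P + 269 → P* = $33, Q* = 335.
With the tax collected from sellers, supply shifts: Qs = 2(P − 15) + 269.
Solving gives Q = 325 with buyers paying $43 and sellers receiving $28 (the $15 wedge).
Per-ride burden: buyers $10, sellers $5.
Buyers take the larger share because demand is less price-elastic here (demand slope 1 vs supply slope 2).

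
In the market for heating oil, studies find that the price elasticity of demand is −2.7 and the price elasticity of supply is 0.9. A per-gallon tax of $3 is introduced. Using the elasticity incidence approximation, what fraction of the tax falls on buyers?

Incidence ratio: buyers' share ≈ εs / (εs + |εd|) = 0.9 / (0.9 + 2.7) = 0.25.
Supply is the less elastic side, so buyers bear the smaller share.

Buyers' share ≈ 0.25.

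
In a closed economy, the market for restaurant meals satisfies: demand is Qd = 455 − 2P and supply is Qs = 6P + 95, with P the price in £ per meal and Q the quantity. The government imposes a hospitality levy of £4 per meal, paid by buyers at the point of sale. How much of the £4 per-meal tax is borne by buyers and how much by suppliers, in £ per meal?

Buyers bear £3 per meal; suppliers bear £1 per meal.

Before the tax: set 455 − 2P = 6P + 95 → P* = £45, Q* = 365.
With the tax collected from buyers, demand (in seller-price terms) shifts: Qd = 455 − 2(P + 4).
Solving gives Q = 359 with buyers paying £48 and suppliers receiving £44 (the £4 wedge).
Burden on buyers: £3; on suppliers: £1. (They sum to £4.)
The less price-elastic side of the market bears the larger share of a per-unit tax.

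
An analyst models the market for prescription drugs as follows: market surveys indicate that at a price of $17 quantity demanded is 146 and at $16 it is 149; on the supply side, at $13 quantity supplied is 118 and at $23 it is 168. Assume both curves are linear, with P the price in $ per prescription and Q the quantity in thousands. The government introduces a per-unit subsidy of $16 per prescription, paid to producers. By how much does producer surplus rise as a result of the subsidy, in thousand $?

Producer surplus rises by $948 thousand.

Demand slope: (149 − 146)/(16 − 17) = -3, so Qd = 197 − 3P.
Supply slope: (168 − 118)/(23 − 13) = 5, so Qs = 5P + 53.
Before the subsidy: set 197 − 3P = 5P + 53 → P* = $18, Q* = 143.
With a per-unit subsidy paid to producers, each receives P + 16 per unit sold, so supply becomes Qs = 5(P + 16) + 53.
New equilibrium: buyers pay $8, producers receive $24, Q = 173. (Wedge: Pb − Ps = −16.)
ΔPS is the trapezoid between Q = 173 and Q = 143 of height $6: ½ · (143 + 173) · 6 = $948.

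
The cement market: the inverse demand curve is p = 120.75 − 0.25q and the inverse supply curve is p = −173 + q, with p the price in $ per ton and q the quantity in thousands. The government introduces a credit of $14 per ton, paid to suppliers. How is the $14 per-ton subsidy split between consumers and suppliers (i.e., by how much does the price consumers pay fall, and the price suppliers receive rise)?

Rewrite in direct form: qd = 483 − 4p and qs = p + 173.
Without the subsidy, 483 − 4p = p + 173 gives 5p = 310, so p* = $62 and q* = 235.
With a per-unit subsidy paid to suppliers, each receives p + 14 per unit sold, so supply becomes qs = (p + 14) + 173.
Solving gives q = 246.2 with consumers paying $59.2 and suppliers receiving $73.2 (the $14 wedge).
Gain to consumers: $2.8; to suppliers: $11.2. (They sum to $14.)

Consumers gain $2.8 per ton; suppliers gain $11.2 per ton.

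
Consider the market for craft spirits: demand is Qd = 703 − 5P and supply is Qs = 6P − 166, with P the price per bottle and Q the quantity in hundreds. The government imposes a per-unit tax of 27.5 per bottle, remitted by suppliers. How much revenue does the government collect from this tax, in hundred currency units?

Tax revenue = 6407.5 hundred.

Before the tax: set 703 − 5P = 6P − 166 → P* = 79, Q* = 308.
With the tax collected from suppliers, supply shifts: Qs = 6(P − 27.5) − 166.
Solving gives Q = 233 with buyers paying 94 and suppliers receiving 66.5 (the 27.5 wedge).
Revenue = t · Q = 27.5 · 233 = 6407.5.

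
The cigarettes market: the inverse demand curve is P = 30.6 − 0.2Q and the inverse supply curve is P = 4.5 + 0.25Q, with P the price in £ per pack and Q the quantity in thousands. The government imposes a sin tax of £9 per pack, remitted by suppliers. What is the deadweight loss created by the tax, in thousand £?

Deadweight loss = £90 thousand.

Inverting to Q(P) form: Qd = 153 − 5P; Qs = 4P − 18.
Before the tax: set 153 − 5P = 4P − 18 → P* = £19, Q* = 58.
With the tax collected from suppliers, supply shifts: Qs = 4(P − 9) − 18.
Solving gives Q = 38 with buyers paying £23 and suppliers receiving £14 (the £9 wedge).
Quantity falls by |ΔQ| = |58 − 38| = 20.
DWL = ½ · t · |ΔQ| = ½ · 9 · 20 = £90.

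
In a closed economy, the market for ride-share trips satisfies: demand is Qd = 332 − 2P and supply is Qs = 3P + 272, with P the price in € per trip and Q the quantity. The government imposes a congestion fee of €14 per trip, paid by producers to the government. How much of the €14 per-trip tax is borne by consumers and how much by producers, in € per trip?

Consumers bear €8.4 per trip; producers bear €5.6 per trip.

Before the tax: set 332 − 2P = 3P + 272 → P* = €12, Q* = 308.
With the tax collected from producers, supply shifts: Qs = 3(P − 14) + 272.
Solving gives Q = 291.2 with consumers paying €20.4 and producers receiving €6.4 (the €14 wedge).
Burden on consumers: €8.4; on producers: €5.6. (They sum to €14.)
The less price-elastic side of the market bears the larger share of a per-unit tax.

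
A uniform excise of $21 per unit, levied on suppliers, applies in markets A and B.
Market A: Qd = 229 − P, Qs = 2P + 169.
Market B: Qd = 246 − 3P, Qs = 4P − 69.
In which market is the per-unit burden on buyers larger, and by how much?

Market A, by $2.

Market A: pre-tax P* = $20, Q* = 209; post-tax Q = 195; per-unit burden on buyers = $14.
Market B: pre-tax P* = $45, Q* = 111; post-tax Q = 75; per-unit burden on buyers = $12.
Difference: $14 vs $12 → market A is larger by $2.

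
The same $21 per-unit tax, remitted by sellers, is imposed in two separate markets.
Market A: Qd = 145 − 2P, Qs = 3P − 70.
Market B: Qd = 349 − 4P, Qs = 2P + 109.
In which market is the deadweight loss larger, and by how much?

Market A: pre-tax P* = $43, Q* = 59; post-tax Q = 33.8; deadweight loss = $264.6.
Market B: pre-tax P* = $40, Q* = 189; post-tax Q = 161; deadweight loss = $294.
Difference: $264.6 vs $294 → market B is larger by $29.4.

Market B, by $29.4.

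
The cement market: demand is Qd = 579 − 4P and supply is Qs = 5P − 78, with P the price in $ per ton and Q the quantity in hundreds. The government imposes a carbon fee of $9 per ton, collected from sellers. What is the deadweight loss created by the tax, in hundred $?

Deadweight loss = $90 hundred.

Without the tax, 579 − 4P = 5P − 78 gives 9P = 657, so P* = $73 and Q* = 287.
With the tax collected from sellers, supply shifts: Qs = 5(P − 9) − 78.
New equilibrium: buyers pay $78, sellers receive $69, Q = 267. (Wedge: Pb − Ps = 9.)
Quantity falls by |ΔQ| = |287 − 267| = 20.
DWL = ½ · t · |ΔQ| = ½ · 9 · 20 = $90.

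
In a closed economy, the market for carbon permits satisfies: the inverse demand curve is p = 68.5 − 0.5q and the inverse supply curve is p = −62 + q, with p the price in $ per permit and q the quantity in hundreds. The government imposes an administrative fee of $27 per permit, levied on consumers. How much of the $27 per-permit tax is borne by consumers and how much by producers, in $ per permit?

Consumers bear $9 per permit; producers bear $18 per permit.

Inverting to q(p) form: qd = 137 − 2p; qs = p + 62.
Before the tax: set 137 − 2p = p + 62 → p* = $25, q* = 87.
With the tax collected from consumers, demand (in seller-price terms) shifts: qd = 137 − 2(p + 27).
Solving gives q = 69 with consumers paying $34 and producers receiving $7 (the $27 wedge).
Burden on consumers: $9; on producers: $18. (They sum to $27.)
The less price-elastic side of the market bears the larger share of a per-unit tax.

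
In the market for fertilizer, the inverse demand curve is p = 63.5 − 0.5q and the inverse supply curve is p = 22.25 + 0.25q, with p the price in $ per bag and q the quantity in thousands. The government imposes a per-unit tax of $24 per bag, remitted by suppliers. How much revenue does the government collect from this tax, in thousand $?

Tax revenue = $552 thousand.

Inverting to q(p) form: qd = 127 − 2p; qs = 4p − 89.
Without the tax, 127 − 2p = 4p − 89 gives 6p = 216, so p* = $36 and q* = 55.
With the tax collected from suppliers, supply shifts: qs = 4(p − 24) − 89.
Solving gives q = 23 with consumers paying $52 and suppliers receiving $28 (the $24 wedge).
Revenue = t · Q = 24 · 23 = $552.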